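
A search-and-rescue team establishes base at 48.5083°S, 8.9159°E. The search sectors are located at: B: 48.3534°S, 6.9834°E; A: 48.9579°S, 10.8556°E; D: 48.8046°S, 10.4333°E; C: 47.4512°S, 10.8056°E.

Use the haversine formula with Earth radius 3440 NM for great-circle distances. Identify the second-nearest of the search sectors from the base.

B

Distance to each, sorted:
D: 62.8 NM
B: 77.5 NM
A: 81.4 NM
C: 99.0 NM
The second-nearest is B at 77.5 NM.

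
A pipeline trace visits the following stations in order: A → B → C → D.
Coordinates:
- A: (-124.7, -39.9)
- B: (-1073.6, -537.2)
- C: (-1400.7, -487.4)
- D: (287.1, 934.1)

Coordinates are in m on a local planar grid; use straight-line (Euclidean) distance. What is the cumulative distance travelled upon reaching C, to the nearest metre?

Leg distances:
A→B: 1071.3 m  (cumulative 1071.3 m)
B→C: 330.9 m  (cumulative 1402.2 m)
Cumulative distance at C ≈ 1402 m.

1402 m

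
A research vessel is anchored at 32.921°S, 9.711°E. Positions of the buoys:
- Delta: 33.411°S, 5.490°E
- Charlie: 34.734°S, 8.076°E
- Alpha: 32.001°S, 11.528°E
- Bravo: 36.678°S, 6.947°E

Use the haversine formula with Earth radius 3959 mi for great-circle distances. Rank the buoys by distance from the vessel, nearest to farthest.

Distances from the vessel:
Alpha 32.001°S, 11.528°E: 123.5 mi
Charlie 34.734°S, 8.076°E: 156.5 mi
Delta 33.411°S, 5.490°E: 246.5 mi
Bravo 36.678°S, 6.947°E: 303.3 mi

Alpha, Charlie, Delta, Bravo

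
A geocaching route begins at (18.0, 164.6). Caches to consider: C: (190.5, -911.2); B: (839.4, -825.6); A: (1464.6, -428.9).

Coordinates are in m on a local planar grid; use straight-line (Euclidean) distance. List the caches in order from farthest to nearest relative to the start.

A, B, C

Distance from the start at (18.0, 164.6) to each:
A (1464.6, -428.9): 1563.6 m
B (839.4, -825.6): 1286.5 m
C (190.5, -911.2): 1089.5 m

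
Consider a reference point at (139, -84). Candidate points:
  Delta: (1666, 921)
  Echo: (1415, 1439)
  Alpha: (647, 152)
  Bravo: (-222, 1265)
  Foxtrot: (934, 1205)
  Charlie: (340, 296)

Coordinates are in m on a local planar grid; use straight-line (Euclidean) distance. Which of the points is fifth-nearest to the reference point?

Distances from the reference point ((139, -84)):
Charlie: 429.9 m
Alpha: 560.1 m
Bravo: 1396.5 m
Foxtrot: 1514.4 m
Delta: 1828.0 m
Echo: 1986.9 m
The fifth-nearest is Delta at 1828.0 m.

Delta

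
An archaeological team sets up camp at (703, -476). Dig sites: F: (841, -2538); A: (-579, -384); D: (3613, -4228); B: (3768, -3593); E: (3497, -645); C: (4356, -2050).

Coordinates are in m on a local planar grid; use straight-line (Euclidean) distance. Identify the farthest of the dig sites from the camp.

D

Distances from the camp ((703, -476)):
D: 4748.2 m
B: 4371.5 m
C: 3977.7 m
E: 2799.1 m
F: 2066.6 m
A: 1285.3 m
The farthest is D at 4748.2 m.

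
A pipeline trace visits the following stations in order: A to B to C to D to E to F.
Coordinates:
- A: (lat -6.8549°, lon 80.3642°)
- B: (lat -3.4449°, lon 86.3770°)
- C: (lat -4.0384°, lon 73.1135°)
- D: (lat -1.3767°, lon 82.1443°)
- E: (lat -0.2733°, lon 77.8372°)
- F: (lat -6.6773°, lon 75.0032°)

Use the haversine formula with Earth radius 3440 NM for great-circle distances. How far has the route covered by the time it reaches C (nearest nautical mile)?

Leg distances:
A→B: 413.7 NM  (cumulative 413.7 NM)
B→C: 795.4 NM  (cumulative 1209.1 NM)
Cumulative distance at C ≈ 1209 NM.

1209 NM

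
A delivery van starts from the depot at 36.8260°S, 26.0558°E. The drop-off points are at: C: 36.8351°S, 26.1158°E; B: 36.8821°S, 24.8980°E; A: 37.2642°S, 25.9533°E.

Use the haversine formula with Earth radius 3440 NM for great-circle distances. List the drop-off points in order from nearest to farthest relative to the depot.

Distance from the depot at 36.8260°S, 26.0558°E to each:
C 36.8351°S, 26.1158°E: 2.9 NM
A 37.2642°S, 25.9533°E: 26.8 NM
B 36.8821°S, 24.8980°E: 55.7 NM

C, A, B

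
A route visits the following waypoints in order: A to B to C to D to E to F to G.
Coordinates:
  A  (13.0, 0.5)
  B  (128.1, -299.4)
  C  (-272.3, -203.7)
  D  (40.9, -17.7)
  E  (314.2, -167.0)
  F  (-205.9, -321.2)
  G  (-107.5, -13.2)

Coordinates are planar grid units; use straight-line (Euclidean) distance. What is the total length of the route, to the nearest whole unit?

Leg distances:
A→B: 321.2  (cumulative 321.2)
B→C: 411.7  (cumulative 732.9)
C→D: 364.3  (cumulative 1097.2)
D→E: 311.4  (cumulative 1408.6)
E→F: 542.5  (cumulative 1951.1)
F→G: 323.3  (cumulative 2274.4)
Total route length ≈ 2274.

2274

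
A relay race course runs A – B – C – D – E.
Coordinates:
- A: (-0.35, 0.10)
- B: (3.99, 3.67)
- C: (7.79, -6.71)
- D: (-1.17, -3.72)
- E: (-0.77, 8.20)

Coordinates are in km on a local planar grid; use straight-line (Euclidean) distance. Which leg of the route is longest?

Leg distances:
A→B: 5.6 km
B→C: 11.1 km
C→D: 9.4 km
D→E: 11.9 km
The longest leg is D–E at 11.9 km.

D–E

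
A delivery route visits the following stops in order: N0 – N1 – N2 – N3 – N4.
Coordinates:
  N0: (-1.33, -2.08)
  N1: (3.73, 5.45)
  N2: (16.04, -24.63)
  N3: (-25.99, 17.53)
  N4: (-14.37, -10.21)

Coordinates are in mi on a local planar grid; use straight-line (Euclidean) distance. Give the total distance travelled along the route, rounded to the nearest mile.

Leg distances:
N0→N1: 9.1 mi  (cumulative 9.1 mi)
N1→N2: 32.5 mi  (cumulative 41.6 mi)
N2→N3: 59.5 mi  (cumulative 101.1 mi)
N3→N4: 30.1 mi  (cumulative 131.2 mi)
Total route length ≈ 131 mi.

131 mi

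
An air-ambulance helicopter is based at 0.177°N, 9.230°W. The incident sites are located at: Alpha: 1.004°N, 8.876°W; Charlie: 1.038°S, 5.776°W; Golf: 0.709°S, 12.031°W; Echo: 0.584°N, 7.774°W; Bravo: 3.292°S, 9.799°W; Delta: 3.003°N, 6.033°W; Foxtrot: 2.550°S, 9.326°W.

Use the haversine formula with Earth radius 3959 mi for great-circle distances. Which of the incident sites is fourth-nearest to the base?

Distances from the base (0.177°N, 9.230°W):
Alpha: 62.2 mi
Echo: 104.5 mi
Foxtrot: 188.5 mi
Golf: 203.0 mi
Bravo: 242.9 mi
Charlie: 253.0 mi
Delta: 294.8 mi
The fourth-nearest is Golf at 203.0 mi.

Golf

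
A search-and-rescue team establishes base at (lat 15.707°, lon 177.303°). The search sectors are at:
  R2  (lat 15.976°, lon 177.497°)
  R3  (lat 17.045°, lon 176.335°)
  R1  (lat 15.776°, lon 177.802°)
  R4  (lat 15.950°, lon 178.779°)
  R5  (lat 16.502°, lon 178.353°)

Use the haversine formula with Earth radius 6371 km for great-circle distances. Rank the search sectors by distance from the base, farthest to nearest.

R3, R4, R5, R1, R2

Computing each great-circle distance from (lat 15.707°, lon 177.303°):
R3 (lat 17.045°, lon 176.335°): 181.1 km
R4 (lat 15.950°, lon 178.779°): 160.2 km
R5 (lat 16.502°, lon 178.353°): 142.8 km
R1 (lat 15.776°, lon 177.802°): 54.0 km
R2 (lat 15.976°, lon 177.497°): 36.4 km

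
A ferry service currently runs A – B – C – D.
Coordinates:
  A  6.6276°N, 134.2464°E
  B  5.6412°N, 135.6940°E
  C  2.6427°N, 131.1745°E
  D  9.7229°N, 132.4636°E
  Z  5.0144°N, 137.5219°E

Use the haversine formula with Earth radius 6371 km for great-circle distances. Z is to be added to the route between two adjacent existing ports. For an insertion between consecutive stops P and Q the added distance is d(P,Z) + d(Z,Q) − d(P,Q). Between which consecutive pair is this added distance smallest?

between B and C

Added distance for inserting Z between each consecutive pair:
A–B: 424.3 km
B–C: 364.0 km
C–D: 716.8 km
Smallest added distance is 364.0 km, inserting between B and C.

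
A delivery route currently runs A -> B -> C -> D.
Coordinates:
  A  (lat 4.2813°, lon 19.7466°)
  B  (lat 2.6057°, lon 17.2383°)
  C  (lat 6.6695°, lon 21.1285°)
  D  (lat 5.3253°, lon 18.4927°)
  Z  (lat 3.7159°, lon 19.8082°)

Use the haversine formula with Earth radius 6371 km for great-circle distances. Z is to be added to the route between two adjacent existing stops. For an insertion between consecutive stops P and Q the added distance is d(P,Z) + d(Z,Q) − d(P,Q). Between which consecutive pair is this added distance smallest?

Added distance for inserting Z between each consecutive pair:
A–B: 39.1 km
B–C: 45.9 km
C–D: 262.8 km
Smallest added distance is 39.1 km, inserting between A and B.

between A and B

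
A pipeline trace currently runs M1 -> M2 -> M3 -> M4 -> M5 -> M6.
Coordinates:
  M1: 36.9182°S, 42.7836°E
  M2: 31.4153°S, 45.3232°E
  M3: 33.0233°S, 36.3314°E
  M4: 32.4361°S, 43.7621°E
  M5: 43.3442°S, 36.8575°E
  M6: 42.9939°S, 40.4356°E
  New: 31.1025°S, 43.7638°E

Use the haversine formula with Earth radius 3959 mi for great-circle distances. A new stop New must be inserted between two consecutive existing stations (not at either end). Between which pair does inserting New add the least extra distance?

between M2 and M3

Added distance for inserting New between each consecutive pair:
M1–M2: 93.4 mi
M2–M3: 12.4 mi
M3–M4: 113.3 mi
M4–M5: 176.8 mi
M5–M6: 1586.3 mi
Smallest added distance is 12.4 mi, inserting between M2 and M3.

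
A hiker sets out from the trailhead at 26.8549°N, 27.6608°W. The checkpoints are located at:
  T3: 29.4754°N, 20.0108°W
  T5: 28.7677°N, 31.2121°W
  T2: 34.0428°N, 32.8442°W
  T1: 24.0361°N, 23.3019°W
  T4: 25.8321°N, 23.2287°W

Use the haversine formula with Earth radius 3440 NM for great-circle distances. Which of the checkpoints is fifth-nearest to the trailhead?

T2

Distance to each, sorted:
T5: 220.8 NM
T4: 246.2 NM
T1: 290.6 NM
T3: 434.3 NM
T2: 508.0 NM
The fifth-nearest is T2 at 508.0 NM.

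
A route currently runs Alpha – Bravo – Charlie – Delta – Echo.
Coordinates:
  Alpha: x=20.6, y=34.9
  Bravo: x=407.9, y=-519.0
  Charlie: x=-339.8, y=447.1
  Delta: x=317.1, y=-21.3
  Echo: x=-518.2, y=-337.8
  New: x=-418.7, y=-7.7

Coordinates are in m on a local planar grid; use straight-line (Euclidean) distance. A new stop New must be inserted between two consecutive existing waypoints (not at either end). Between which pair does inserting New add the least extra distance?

between Delta and Echo

Added distance for inserting New between each consecutive pair:
Alpha–Bravo: 737.4 m
Bravo–Charlie: 211.9 m
Charlie–Delta: 390.7 m
Delta–Echo: 187.4 m
Smallest added distance is 187.4 m, inserting between Delta and Echo.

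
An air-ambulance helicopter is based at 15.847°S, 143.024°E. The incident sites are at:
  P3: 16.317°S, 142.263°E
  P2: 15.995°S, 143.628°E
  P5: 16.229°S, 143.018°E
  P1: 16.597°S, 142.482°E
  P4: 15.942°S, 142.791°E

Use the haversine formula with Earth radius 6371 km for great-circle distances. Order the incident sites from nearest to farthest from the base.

P4, P5, P2, P3, P1

Distance from the base at 15.847°S, 143.024°E to each:
P4 15.942°S, 142.791°E: 27.1 km
P5 16.229°S, 143.018°E: 42.5 km
P2 15.995°S, 143.628°E: 66.6 km
P3 16.317°S, 142.263°E: 96.7 km
P1 16.597°S, 142.482°E: 101.5 km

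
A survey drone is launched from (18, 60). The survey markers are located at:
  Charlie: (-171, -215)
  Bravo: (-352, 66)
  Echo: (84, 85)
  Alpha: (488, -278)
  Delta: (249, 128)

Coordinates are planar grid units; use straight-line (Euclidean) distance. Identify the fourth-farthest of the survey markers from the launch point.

Delta

Distance to each, sorted:
Alpha: 578.9
Bravo: 370.0
Charlie: 333.7
Delta: 240.8
Echo: 70.6
The fourth-farthest is Delta at 240.8.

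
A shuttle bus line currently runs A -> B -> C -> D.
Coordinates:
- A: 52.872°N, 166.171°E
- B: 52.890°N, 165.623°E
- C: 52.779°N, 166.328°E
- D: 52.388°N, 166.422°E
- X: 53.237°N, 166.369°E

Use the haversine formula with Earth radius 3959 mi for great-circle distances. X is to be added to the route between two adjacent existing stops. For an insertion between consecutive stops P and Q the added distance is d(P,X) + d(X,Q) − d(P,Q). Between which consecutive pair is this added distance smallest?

Added distance for inserting X between each consecutive pair:
A–B: 42.8 mi
B–C: 40.5 mi
C–D: 63.1 mi
Smallest added distance is 40.5 mi, inserting between B and C.

between B and C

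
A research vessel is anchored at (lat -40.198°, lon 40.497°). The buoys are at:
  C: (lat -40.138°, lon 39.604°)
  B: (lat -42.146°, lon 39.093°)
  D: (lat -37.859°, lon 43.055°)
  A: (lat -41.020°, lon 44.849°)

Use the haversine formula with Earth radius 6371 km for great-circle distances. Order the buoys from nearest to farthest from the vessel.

Computing each great-circle distance from (lat -40.198°, lon 40.497°):
C (lat -40.138°, lon 39.604°): 76.2 km
B (lat -42.146°, lon 39.093°): 246.4 km
D (lat -37.859°, lon 43.055°): 341.2 km
A (lat -41.020°, lon 44.849°): 378.5 km

C, B, D, A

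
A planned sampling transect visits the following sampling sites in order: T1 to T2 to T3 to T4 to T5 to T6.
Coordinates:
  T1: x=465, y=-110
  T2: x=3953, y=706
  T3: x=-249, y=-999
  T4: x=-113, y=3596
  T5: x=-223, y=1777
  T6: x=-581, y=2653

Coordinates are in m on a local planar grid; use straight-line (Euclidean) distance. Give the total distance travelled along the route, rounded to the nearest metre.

Leg distances:
T1→T2: 3582.2 m  (cumulative 3582.2 m)
T2→T3: 4534.7 m  (cumulative 8116.9 m)
T3→T4: 4597.0 m  (cumulative 12713.9 m)
T4→T5: 1822.3 m  (cumulative 14536.2 m)
T5→T6: 946.3 m  (cumulative 15482.6 m)
Total route length ≈ 15483 m.

15483 m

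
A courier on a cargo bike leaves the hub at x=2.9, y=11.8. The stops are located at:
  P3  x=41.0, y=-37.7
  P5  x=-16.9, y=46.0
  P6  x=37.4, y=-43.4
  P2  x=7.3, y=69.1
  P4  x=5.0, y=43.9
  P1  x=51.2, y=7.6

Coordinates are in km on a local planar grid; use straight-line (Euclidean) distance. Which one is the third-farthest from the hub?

Distance to each, sorted:
P6: 65.1 km
P3: 62.5 km
P2: 57.5 km
P1: 48.5 km
P5: 39.5 km
P4: 32.2 km
The third-farthest is P2 at 57.5 km.

P2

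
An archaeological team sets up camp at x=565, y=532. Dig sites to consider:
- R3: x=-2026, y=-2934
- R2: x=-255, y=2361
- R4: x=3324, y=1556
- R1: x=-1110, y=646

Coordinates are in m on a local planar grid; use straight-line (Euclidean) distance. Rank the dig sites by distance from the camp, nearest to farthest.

Computing each straight-line distance from x=565, y=532:
R1 x=-1110, y=646: 1678.9 m
R2 x=-255, y=2361: 2004.4 m
R4 x=3324, y=1556: 2942.9 m
R3 x=-2026, y=-2934: 4327.4 m

R1, R2, R4, R3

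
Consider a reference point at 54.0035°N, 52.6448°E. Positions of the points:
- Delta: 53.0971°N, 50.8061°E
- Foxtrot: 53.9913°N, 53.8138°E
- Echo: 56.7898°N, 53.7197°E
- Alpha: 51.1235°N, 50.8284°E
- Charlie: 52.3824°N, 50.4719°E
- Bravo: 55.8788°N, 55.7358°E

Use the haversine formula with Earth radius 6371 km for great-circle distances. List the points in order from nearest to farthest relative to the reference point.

Foxtrot, Delta, Charlie, Bravo, Echo, Alpha

Distance from the reference point at 54.0035°N, 52.6448°E to each:
Foxtrot 53.9913°N, 53.8138°E: 76.4 km
Delta 53.0971°N, 50.8061°E: 157.8 km
Charlie 52.3824°N, 50.4719°E: 231.2 km
Bravo 55.8788°N, 55.7358°E: 287.1 km
Echo 56.7898°N, 53.7197°E: 317.2 km
Alpha 51.1235°N, 50.8284°E: 342.9 km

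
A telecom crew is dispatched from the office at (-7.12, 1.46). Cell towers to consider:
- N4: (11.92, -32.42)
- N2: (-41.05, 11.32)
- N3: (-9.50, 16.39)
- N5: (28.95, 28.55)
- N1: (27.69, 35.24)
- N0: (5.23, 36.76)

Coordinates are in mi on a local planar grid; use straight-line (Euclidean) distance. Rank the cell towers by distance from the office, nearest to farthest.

Distance from the office at (-7.12, 1.46) to each:
N3 (-9.50, 16.39): 15.1 mi
N2 (-41.05, 11.32): 35.3 mi
N0 (5.23, 36.76): 37.4 mi
N4 (11.92, -32.42): 38.9 mi
N5 (28.95, 28.55): 45.1 mi
N1 (27.69, 35.24): 48.5 mi

N3, N2, N0, N4, N5, N1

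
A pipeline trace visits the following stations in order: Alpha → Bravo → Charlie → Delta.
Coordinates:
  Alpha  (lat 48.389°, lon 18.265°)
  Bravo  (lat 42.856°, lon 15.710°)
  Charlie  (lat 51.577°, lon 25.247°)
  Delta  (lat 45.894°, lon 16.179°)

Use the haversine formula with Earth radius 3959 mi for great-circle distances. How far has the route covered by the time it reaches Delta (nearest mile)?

Leg distances:
Alpha→Bravo: 401.7 mi  (cumulative 401.7 mi)
Bravo→Charlie: 749.3 mi  (cumulative 1151.0 mi)
Charlie→Delta: 569.3 mi  (cumulative 1720.3 mi)
Cumulative distance at Delta ≈ 1720 mi.

1720 mi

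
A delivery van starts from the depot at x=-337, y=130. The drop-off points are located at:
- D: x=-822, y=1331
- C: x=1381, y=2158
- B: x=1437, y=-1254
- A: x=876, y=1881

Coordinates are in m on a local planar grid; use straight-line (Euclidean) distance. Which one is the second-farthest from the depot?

Distances from the depot (x=-337, y=130):
C: 2657.9 m
B: 2250.0 m
A: 2130.1 m
D: 1295.2 m
The second-farthest is B at 2250.0 m.

B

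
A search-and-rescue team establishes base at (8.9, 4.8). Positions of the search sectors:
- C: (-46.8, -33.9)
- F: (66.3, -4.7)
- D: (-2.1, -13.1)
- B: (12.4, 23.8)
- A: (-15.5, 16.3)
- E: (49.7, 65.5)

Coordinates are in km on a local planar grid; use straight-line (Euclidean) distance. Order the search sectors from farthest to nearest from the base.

E, C, F, A, D, B

Distances from the base:
E (49.7, 65.5): 73.1 km
C (-46.8, -33.9): 67.8 km
F (66.3, -4.7): 58.2 km
A (-15.5, 16.3): 27.0 km
D (-2.1, -13.1): 21.0 km
B (12.4, 23.8): 19.3 km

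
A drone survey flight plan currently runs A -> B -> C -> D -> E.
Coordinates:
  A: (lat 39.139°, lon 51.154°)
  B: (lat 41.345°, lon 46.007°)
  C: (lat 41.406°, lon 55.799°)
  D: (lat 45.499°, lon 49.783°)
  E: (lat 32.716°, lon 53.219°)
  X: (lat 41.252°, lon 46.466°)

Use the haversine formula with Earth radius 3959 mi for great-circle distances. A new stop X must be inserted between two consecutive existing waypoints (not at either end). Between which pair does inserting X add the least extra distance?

Added distance for inserting X between each consecutive pair:
A–B: 0.7 mi
B–C: 1.4 mi
C–D: 408.2 mi
D–E: 132.5 mi
Smallest added distance is 0.7 mi, inserting between A and B.

between A and B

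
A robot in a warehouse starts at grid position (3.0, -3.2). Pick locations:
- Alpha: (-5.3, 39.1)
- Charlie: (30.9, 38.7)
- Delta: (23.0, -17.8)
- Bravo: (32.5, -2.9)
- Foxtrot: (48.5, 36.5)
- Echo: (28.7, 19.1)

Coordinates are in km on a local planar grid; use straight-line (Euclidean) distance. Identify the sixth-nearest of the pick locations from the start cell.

Distances from the start cell ((3.0, -3.2)):
Delta: 24.8 km
Bravo: 29.5 km
Echo: 34.0 km
Alpha: 43.1 km
Charlie: 50.3 km
Foxtrot: 60.4 km
The sixth-nearest is Foxtrot at 60.4 km.

Foxtrot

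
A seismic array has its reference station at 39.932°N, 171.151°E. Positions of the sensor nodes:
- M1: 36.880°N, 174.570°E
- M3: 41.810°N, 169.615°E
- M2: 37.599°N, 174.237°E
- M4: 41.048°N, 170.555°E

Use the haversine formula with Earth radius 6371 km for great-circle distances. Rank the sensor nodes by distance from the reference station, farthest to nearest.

M1, M2, M3, M4

Distance from the reference station at 39.932°N, 171.151°E to each:
M1 36.880°N, 174.570°E: 451.5 km
M2 37.599°N, 174.237°E: 372.6 km
M3 41.810°N, 169.615°E: 245.5 km
M4 41.048°N, 170.555°E: 133.9 km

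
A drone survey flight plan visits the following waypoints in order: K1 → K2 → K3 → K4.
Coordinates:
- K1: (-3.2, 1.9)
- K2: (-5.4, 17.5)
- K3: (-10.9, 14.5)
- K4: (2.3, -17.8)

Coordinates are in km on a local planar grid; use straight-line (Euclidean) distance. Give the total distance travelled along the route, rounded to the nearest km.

Leg distances:
K1→K2: 15.8 km  (cumulative 15.8 km)
K2→K3: 6.3 km  (cumulative 22.0 km)
K3→K4: 34.9 km  (cumulative 56.9 km)
Total route length ≈ 57 km.

57 km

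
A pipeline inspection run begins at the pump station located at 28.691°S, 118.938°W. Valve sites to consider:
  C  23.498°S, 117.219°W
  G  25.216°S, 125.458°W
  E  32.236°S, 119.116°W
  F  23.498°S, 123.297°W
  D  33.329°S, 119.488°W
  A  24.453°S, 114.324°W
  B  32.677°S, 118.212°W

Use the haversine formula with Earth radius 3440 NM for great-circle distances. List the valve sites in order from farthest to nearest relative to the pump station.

Distance from the pump station at 28.691°S, 118.938°W to each:
G 25.216°S, 125.458°W: 406.4 NM
F 23.498°S, 123.297°W: 390.4 NM
A 24.453°S, 114.324°W: 355.1 NM
C 23.498°S, 117.219°W: 325.3 NM
D 33.329°S, 119.488°W: 279.9 NM
B 32.677°S, 118.212°W: 242.2 NM
E 32.236°S, 119.116°W: 213.0 NM

G, F, A, C, D, B, E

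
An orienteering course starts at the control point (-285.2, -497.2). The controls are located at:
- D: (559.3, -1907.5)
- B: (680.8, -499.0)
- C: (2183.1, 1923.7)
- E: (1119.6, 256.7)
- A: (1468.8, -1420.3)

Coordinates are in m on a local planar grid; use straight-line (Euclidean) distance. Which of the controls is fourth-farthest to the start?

E

Distances from the start ((-285.2, -497.2)):
C: 3457.3 m
A: 1982.1 m
D: 1643.8 m
E: 1594.3 m
B: 966.0 m
The fourth-farthest is E at 1594.3 m.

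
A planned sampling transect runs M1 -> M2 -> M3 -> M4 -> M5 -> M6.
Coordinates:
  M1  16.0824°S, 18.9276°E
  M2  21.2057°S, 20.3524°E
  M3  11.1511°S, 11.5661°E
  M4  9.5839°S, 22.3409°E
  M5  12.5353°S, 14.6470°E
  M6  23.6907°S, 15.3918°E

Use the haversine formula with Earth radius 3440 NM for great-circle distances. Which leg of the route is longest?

M2–M3

Leg distances:
M1→M2: 318.1 NM
M2→M3: 787.5 NM
M3→M4: 643.2 NM
M4→M5: 486.7 NM
M5→M6: 671.1 NM
The longest leg is M2–M3 at 787.5 NM.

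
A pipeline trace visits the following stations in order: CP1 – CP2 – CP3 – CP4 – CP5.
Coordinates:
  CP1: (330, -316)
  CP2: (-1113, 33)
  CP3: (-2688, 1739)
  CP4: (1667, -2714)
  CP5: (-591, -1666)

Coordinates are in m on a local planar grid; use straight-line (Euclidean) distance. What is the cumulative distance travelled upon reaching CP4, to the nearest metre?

10035 m

Leg distances:
CP1→CP2: 1484.6 m  (cumulative 1484.6 m)
CP2→CP3: 2321.9 m  (cumulative 3806.5 m)
CP3→CP4: 6228.6 m  (cumulative 10035.1 m)
Cumulative distance at CP4 ≈ 10035 m.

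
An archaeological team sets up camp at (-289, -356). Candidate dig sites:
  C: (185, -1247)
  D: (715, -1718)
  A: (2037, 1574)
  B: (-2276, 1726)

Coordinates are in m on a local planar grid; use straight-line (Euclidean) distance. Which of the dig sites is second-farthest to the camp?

B

Distance to each, sorted:
A: 3022.4 m
B: 2878.0 m
D: 1692.1 m
C: 1009.2 m
The second-farthest is B at 2878.0 m.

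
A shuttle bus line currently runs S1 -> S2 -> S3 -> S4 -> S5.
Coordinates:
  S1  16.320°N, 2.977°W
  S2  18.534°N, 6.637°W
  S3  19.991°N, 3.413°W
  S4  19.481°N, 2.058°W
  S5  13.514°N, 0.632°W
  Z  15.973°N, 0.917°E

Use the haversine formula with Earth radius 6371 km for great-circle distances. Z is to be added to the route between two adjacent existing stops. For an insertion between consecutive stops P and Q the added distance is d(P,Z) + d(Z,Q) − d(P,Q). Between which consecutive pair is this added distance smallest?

Added distance for inserting Z between each consecutive pair:
S1–S2: 809.1 km
S2–S3: 1115.6 km
S3–S4: 988.4 km
S4–S5: 140.9 km
Smallest added distance is 140.9 km, inserting between S4 and S5.

between S4 and S5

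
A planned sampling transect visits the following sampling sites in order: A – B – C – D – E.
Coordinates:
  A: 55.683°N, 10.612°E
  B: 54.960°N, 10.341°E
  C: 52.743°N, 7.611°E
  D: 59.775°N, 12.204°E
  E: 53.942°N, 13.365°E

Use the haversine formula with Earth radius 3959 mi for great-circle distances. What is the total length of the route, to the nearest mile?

Leg distances:
A→B: 51.1 mi  (cumulative 51.1 mi)
B→C: 189.3 mi  (cumulative 240.4 mi)
C→D: 516.6 mi  (cumulative 757.0 mi)
D→E: 405.4 mi  (cumulative 1162.4 mi)
Total route length ≈ 1162 mi.

1162 mi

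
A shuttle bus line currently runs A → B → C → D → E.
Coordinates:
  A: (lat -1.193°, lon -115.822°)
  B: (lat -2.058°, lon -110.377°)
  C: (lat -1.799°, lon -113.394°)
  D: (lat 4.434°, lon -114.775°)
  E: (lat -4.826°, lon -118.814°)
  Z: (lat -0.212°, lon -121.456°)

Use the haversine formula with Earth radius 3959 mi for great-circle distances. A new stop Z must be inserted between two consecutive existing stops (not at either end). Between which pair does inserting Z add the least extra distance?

between D and E

Added distance for inserting Z between each consecutive pair:
A–B: 790.2 mi
B–C: 1134.4 mi
C–D: 688.5 mi
D–E: 231.3 mi
Smallest added distance is 231.3 mi, inserting between D and E.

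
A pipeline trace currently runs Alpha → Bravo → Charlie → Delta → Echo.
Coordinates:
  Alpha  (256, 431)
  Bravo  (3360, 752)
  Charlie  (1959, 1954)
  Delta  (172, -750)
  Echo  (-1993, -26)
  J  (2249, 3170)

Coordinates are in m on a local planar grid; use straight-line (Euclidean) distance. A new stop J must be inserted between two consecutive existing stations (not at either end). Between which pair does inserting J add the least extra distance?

between Bravo and Charlie

Added distance for inserting J between each consecutive pair:
Alpha–Bravo: 2927.8 m
Bravo–Charlie: 2065.2 m
Charlie–Delta: 2445.2 m
Delta–Echo: 7464.6 m
Smallest added distance is 2065.2 m, inserting between Bravo and Charlie.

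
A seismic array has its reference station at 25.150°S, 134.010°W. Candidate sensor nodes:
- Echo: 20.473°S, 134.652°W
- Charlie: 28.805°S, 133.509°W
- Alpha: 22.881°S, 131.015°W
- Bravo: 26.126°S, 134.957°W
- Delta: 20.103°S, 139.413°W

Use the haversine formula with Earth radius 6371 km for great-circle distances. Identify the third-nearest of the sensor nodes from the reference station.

Charlie

Distance to each, sorted:
Bravo: 144.2 km
Alpha: 395.2 km
Charlie: 409.4 km
Echo: 524.2 km
Delta: 788.8 km
The third-nearest is Charlie at 409.4 km.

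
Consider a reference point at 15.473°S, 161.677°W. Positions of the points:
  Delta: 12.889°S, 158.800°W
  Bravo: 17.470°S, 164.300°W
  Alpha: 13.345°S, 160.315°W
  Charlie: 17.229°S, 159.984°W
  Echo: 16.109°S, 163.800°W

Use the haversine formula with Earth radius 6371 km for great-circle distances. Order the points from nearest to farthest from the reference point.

Echo, Charlie, Alpha, Bravo, Delta

Distance from the reference point at 15.473°S, 161.677°W to each:
Echo 16.109°S, 163.800°W: 237.9 km
Charlie 17.229°S, 159.984°W: 266.0 km
Alpha 13.345°S, 160.315°W: 278.4 km
Bravo 17.470°S, 164.300°W: 357.1 km
Delta 12.889°S, 158.800°W: 422.8 km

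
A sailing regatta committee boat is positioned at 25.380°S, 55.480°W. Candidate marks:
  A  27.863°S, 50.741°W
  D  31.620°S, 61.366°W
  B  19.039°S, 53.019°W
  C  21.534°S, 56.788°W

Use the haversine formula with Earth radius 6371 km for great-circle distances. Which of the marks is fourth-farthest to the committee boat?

C

Distances from the committee boat (25.380°S, 55.480°W):
D: 900.9 km
B: 749.2 km
A: 546.0 km
C: 448.0 km
The fourth-farthest is C at 448.0 km.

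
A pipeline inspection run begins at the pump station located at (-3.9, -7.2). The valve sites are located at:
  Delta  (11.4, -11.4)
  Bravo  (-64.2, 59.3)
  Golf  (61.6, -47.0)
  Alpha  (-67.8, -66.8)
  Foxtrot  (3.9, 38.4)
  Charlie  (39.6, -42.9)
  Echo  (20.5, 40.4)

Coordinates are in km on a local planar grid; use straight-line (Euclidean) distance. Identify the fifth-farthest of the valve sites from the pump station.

Echo

Distance to each, sorted:
Bravo: 89.8 km
Alpha: 87.4 km
Golf: 76.6 km
Charlie: 56.3 km
Echo: 53.5 km
Foxtrot: 46.3 km
Delta: 15.9 km
The fifth-farthest is Echo at 53.5 km.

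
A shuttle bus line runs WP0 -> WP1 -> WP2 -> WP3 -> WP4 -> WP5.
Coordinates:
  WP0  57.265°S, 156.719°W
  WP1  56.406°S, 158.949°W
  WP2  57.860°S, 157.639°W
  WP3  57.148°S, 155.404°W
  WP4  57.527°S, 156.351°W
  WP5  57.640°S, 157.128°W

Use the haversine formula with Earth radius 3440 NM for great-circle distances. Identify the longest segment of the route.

Leg distances:
WP0→WP1: 89.6 NM
WP1→WP2: 97.2 NM
WP2→WP3: 83.8 NM
WP3→WP4: 38.2 NM
WP4→WP5: 25.9 NM
The longest leg is WP1–WP2 at 97.2 NM.

WP1–WP2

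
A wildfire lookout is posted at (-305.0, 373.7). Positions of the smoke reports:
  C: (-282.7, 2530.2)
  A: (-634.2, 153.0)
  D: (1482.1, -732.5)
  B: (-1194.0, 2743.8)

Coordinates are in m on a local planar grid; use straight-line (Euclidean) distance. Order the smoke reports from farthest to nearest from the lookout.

B, C, D, A

Computing each straight-line distance from (-305.0, 373.7):
B (-1194.0, 2743.8): 2531.3 m
C (-282.7, 2530.2): 2156.6 m
D (1482.1, -732.5): 2101.8 m
A (-634.2, 153.0): 396.3 m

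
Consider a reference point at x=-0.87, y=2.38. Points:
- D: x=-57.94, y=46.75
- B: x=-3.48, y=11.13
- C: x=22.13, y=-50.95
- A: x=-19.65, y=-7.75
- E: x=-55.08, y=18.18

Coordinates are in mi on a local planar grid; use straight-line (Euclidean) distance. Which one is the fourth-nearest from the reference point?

C

Distances from the reference point (x=-0.87, y=2.38):
B: 9.1 mi
A: 21.3 mi
E: 56.5 mi
C: 58.1 mi
D: 72.3 mi
The fourth-nearest is C at 58.1 mi.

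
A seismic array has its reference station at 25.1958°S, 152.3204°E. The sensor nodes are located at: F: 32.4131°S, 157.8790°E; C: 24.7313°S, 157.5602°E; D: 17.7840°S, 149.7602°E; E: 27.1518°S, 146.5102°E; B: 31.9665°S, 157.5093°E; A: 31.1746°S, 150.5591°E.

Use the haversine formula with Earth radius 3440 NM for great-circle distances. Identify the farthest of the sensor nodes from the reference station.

Distance to each, sorted:
F: 522.5 NM
B: 489.8 NM
D: 467.4 NM
A: 370.8 NM
E: 334.3 NM
C: 286.5 NM
The farthest is F at 522.5 NM.

F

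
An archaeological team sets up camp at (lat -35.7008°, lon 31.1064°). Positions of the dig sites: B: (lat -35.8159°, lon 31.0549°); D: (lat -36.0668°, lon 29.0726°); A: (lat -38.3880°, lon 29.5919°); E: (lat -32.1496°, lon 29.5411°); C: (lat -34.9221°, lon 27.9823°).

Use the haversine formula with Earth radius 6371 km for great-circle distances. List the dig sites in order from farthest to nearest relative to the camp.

E, A, C, D, B

Computing each great-circle distance from (lat -35.7008°, lon 31.1064°):
E (lat -32.1496°, lon 29.5411°): 420.4 km
A (lat -38.3880°, lon 29.5919°): 327.6 km
C (lat -34.9221°, lon 27.9823°): 296.4 km
D (lat -36.0668°, lon 29.0726°): 187.7 km
B (lat -35.8159°, lon 31.0549°): 13.6 km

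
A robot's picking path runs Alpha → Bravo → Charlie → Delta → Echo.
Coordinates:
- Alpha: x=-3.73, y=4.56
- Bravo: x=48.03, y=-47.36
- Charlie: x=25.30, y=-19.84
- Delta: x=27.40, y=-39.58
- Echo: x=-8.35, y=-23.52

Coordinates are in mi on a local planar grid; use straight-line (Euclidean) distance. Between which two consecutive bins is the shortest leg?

Charlie–Delta

Leg distances:
Alpha→Bravo: 73.3 mi
Bravo→Charlie: 35.7 mi
Charlie→Delta: 19.9 mi
Delta→Echo: 39.2 mi
The shortest leg is Charlie–Delta at 19.9 mi.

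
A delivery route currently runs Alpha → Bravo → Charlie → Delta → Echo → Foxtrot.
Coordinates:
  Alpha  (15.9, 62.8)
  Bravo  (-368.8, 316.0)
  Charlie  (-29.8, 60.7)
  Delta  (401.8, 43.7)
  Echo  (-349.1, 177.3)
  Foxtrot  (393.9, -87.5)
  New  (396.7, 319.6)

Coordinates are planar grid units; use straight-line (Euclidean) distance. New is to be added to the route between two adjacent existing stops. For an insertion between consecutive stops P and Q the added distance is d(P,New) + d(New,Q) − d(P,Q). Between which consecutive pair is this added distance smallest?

Added distance for inserting New between each consecutive pair:
Alpha–Bravo: 764.3
Bravo–Charlie: 840.1
Charlie–Delta: 342.9
Delta–Echo: 272.5
Echo–Foxtrot: 377.6
Smallest added distance is 272.5, inserting between Delta and Echo.

between Delta and Echo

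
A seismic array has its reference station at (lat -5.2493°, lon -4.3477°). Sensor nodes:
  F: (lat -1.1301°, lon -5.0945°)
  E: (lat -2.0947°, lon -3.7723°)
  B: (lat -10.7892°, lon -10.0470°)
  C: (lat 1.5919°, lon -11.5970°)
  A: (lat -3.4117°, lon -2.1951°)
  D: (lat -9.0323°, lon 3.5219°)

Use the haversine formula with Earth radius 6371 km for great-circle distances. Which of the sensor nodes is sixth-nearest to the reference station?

C

Distances from the reference station ((lat -5.2493°, lon -4.3477°)):
A: 314.2 km
E: 356.5 km
F: 465.5 km
B: 879.2 km
D: 964.6 km
C: 1107.7 km
The sixth-nearest is C at 1107.7 km.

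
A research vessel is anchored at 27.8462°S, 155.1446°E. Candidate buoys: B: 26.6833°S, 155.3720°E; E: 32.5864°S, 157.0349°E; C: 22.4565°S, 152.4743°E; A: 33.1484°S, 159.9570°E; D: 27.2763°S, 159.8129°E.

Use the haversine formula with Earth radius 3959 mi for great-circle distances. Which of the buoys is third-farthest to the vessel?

Distance to each, sorted:
A: 465.0 mi
C: 408.1 mi
E: 346.4 mi
D: 288.6 mi
B: 81.6 mi
The third-farthest is E at 346.4 mi.

E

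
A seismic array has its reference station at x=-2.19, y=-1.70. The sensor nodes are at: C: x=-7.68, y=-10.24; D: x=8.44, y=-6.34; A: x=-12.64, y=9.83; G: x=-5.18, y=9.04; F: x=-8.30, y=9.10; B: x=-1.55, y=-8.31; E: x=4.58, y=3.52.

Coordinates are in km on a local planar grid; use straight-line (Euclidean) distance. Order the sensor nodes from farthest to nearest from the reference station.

Computing each straight-line distance from x=-2.19, y=-1.70:
A x=-12.64, y=9.83: 15.6 km
F x=-8.30, y=9.10: 12.4 km
D x=8.44, y=-6.34: 11.6 km
G x=-5.18, y=9.04: 11.1 km
C x=-7.68, y=-10.24: 10.2 km
E x=4.58, y=3.52: 8.5 km
B x=-1.55, y=-8.31: 6.6 km

A, F, D, G, C, E, B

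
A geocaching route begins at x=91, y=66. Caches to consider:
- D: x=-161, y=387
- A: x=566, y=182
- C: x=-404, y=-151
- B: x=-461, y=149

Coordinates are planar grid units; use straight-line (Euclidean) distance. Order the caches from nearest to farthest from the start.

Computing each straight-line distance from x=91, y=66:
D x=-161, y=387: 408.1
A x=566, y=182: 489.0
C x=-404, y=-151: 540.5
B x=-461, y=149: 558.2

D, A, C, B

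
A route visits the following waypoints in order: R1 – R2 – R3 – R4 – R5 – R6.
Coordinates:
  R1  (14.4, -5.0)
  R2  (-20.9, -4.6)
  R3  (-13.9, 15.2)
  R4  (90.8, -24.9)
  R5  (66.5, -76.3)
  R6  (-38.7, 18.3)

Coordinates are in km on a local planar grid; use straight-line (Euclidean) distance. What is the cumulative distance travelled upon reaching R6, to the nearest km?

367 km

Leg distances:
R1→R2: 35.3 km  (cumulative 35.3 km)
R2→R3: 21.0 km  (cumulative 56.3 km)
R3→R4: 112.1 km  (cumulative 168.4 km)
R4→R5: 56.9 km  (cumulative 225.3 km)
R5→R6: 141.5 km  (cumulative 366.8 km)
Cumulative distance at R6 ≈ 367 km.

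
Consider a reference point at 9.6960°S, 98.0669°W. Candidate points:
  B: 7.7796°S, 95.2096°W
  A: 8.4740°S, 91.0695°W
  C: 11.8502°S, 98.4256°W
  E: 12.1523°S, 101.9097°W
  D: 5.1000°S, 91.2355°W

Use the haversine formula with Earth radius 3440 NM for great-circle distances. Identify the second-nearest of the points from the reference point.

Distances from the reference point (9.6960°S, 98.0669°W):
C: 131.1 NM
B: 204.9 NM
E: 270.3 NM
A: 421.3 NM
D: 491.4 NM
The second-nearest is B at 204.9 NM.

B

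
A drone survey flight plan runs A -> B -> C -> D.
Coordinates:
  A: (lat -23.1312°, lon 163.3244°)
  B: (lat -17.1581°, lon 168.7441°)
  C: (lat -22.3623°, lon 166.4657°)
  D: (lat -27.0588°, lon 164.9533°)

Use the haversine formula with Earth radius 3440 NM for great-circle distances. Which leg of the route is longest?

A–B

Leg distances:
A→B: 471.0 NM
B→C: 337.9 NM
C→D: 293.8 NM
The longest leg is A–B at 471.0 NM.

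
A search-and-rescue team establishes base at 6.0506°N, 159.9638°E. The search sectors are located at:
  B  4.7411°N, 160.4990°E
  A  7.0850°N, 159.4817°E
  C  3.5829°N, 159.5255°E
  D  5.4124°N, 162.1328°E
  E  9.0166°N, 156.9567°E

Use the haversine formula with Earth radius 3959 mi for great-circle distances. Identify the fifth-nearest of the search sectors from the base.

Distances from the base (6.0506°N, 159.9638°E):
A: 78.8 mi
B: 97.7 mi
D: 155.5 mi
C: 173.2 mi
E: 290.6 mi
The fifth-nearest is E at 290.6 mi.

E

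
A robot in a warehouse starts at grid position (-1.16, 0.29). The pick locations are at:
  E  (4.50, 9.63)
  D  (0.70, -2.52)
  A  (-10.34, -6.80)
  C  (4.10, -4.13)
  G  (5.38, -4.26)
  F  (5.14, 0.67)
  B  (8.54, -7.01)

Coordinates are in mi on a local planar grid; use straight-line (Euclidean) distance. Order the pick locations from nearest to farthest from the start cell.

Computing each straight-line distance from (-1.16, 0.29):
D (0.70, -2.52): 3.4 mi
F (5.14, 0.67): 6.3 mi
C (4.10, -4.13): 6.9 mi
G (5.38, -4.26): 8.0 mi
E (4.50, 9.63): 10.9 mi
A (-10.34, -6.80): 11.6 mi
B (8.54, -7.01): 12.1 mi

D, F, C, G, E, A, B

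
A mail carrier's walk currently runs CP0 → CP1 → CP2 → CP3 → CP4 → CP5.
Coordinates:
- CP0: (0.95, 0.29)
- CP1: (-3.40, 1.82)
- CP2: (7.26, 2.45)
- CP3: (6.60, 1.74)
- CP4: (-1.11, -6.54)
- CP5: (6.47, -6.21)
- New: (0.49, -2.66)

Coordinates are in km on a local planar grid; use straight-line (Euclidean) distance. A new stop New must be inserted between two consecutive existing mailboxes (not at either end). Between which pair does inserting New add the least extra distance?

Added distance for inserting New between each consecutive pair:
CP0–CP1: 4.3 km
CP1–CP2: 3.7 km
CP2–CP3: 15.0 km
CP3–CP4: 0.4 km
CP4–CP5: 3.6 km
Smallest added distance is 0.4 km, inserting between CP3 and CP4.

between CP3 and CP4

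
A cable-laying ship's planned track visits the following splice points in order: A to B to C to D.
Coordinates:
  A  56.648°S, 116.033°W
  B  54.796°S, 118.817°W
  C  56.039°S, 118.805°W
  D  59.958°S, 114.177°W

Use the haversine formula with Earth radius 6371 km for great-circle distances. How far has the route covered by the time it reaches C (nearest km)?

Leg distances:
A→B: 269.8 km  (cumulative 269.8 km)
B→C: 138.2 km  (cumulative 408.0 km)
Cumulative distance at C ≈ 408 km.

408 km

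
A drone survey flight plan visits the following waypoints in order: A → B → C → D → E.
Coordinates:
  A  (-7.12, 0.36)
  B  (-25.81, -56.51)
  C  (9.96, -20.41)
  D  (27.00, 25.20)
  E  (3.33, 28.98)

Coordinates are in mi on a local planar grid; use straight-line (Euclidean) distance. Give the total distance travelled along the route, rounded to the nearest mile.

183 mi

Leg distances:
A→B: 59.9 mi  (cumulative 59.9 mi)
B→C: 50.8 mi  (cumulative 110.7 mi)
C→D: 48.7 mi  (cumulative 159.4 mi)
D→E: 24.0 mi  (cumulative 183.3 mi)
Total route length ≈ 183 mi.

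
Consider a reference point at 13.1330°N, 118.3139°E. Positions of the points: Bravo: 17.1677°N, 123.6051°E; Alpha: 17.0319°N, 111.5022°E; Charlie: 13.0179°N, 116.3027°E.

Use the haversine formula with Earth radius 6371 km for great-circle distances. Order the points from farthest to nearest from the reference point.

Distances from the reference point:
Alpha 17.0319°N, 111.5022°E: 850.0 km
Bravo 17.1677°N, 123.6051°E: 723.6 km
Charlie 13.0179°N, 116.3027°E: 218.2 km

Alpha, Bravo, Charlie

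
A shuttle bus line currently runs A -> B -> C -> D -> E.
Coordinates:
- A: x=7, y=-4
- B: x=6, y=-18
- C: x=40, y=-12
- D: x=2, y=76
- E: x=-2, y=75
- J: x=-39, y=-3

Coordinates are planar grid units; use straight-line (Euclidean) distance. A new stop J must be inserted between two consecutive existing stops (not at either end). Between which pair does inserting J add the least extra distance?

Added distance for inserting J between each consecutive pair:
A–B: 79.4
B–C: 92.4
C–D: 72.7
D–E: 171.2
Smallest added distance is 72.7, inserting between C and D.

between C and D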